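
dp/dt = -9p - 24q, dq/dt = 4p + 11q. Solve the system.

Coefficient matrix A = [[-9, -24], [4, 11]].
Characteristic polynomial det(A - λI) = λ^2 - 2λ - 3 = 0.
Eigenvalues λ = 3, -1.
For λ=3: (A-λI) row 1 is [-12, -24], so an eigenvector is (-2, 1).
For λ=-1: (A-λI) row 1 is [-8, -24], so an eigenvector is (-3, 1).
General solution: C_1e^(3t)(-2,1) + C_2e^(-t)(-3,1).

p(t) = -2C_1e^(3t) - 3C_2e^(-t), q(t) = C_1e^(3t) + C_2e^(-t)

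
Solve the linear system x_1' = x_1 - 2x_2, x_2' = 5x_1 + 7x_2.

x_1(t) = -C_1e^(4t)sin(t) + C_1e^(4t)cos(t) + C_2e^(4t)sin(t) + C_2e^(4t)cos(t), x_2(t) = 2C_1e^(4t)sin(t) - C_1e^(4t)cos(t) - C_2e^(4t)sin(t) - 2C_2e^(4t)cos(t)

Coefficient matrix A = [[1, -2], [5, 7]].
Characteristic polynomial det(A - λI) = λ^2 - 8λ + 17 = 0.
Eigenvalues λ = 4 ± i (complex conjugate pair).
For λ=4+i: an eigenvector is (1,-1) - i(-1,2) = (1 + i, -1 - 2i).
A real fundamental pair from Re and Im of e^((4+i)t)v: X_1 = e^(4t)(cos(t)·(1,-1) + sin(t)·(-1,2)), X_2 = e^(4t)(sin(t)·(1,-1) - cos(t)·(-1,2)).
General solution: C_1X_1 + C_2X_2.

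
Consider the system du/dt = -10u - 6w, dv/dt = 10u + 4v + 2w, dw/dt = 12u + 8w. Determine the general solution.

u(t) = -K_1e^(2t) - K_3e^(-4t), v(t) = 3K_1e^(2t) + K_2e^(4t) + K_3e^(-4t), w(t) = 2K_1e^(2t) + K_3e^(-4t)

Coefficient matrix A = [[-10, 0, -6], [10, 4, 2], [12, 0, 8]].
det(A - λI) = 0 gives eigenvalues λ = 2, 4, -4.
For λ=2: eigenvector (-1,3,2).
For λ=4: eigenvector (0,1,0).
For λ=-4: eigenvector (-1,1,1).
General solution: K_1e^(2t)(-1,3,2) + K_2e^(4t)(0,1,0) + K_3e^(-4t)(-1,1,1).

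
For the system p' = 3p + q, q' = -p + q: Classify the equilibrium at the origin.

unstable improper node

A = [[3,1],[-1,1]]; det(A-λI) = λ^2 - 4λ + 4.
repeated λ = 2 with a single eigenvector.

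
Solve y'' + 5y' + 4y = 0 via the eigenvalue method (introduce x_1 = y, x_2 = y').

Let x_1 = y, x_2 = y'. Then x_1' = x_2 and x_2' = -4x_1 - 5x_2.
A = [[0,1],[-4,-5]]; det(A-λI) = λ^2 + 5λ + 4.
Eigenvalues λ = -1, -4 with eigenvectors (1,-1), (1,-4).

y(t) = K_1e^(-t) + K_2e^(-4t)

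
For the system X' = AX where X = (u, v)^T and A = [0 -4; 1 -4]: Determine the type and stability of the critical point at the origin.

A = [[0,-4],[1,-4]]; det(A-λI) = λ^2 + 4λ + 4.
repeated λ = -2 with a single eigenvector.

stable improper node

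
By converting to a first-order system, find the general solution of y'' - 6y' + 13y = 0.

y(t) = C_1e^(3t)cos(2t) + C_2e^(3t)sin(2t)

Let x_1 = y, x_2 = y'. Then x_1' = x_2 and x_2' = -13x_1 + 6x_2.
A = [[0,1],[-13,6]]; det(A-λI) = λ^2 - 6λ + 13.
Eigenvalues λ = 3 ± 2i.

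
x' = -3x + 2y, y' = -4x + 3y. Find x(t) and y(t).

x(t) = K_1e^(-t) - K_2e^(t), y(t) = K_1e^(-t) - 2K_2e^(t)

Coefficient matrix A = [[-3, 2], [-4, 3]].
Characteristic polynomial det(A - λI) = λ^2 - 1 = 0.
Eigenvalues λ = -1, 1.
For λ=-1: (A-λI) row 1 is [-2, 2], so an eigenvector is (1, 1).
For λ=1: (A-λI) row 1 is [-4, 2], so an eigenvector is (-1, -2).
General solution: K_1e^(-t)(1,1) + K_2e^(t)(-1,-2).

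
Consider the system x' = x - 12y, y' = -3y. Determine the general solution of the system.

x(t) = -c_1e^(t) - 3c_2e^(-3t), y(t) = -c_2e^(-3t)

Coefficient matrix A = [[1, -12], [0, -3]].
Characteristic polynomial det(A - λI) = λ^2 + 2λ - 3 = 0.
Eigenvalues λ = 1, -3.
For λ=1: (A-λI) row 1 is [0, -12], so an eigenvector is (-1, 0).
For λ=-3: (A-λI) row 1 is [4, -12], so an eigenvector is (-3, -1).
General solution: c_1e^(t)(-1,0) + c_2e^(-3t)(-3,-1).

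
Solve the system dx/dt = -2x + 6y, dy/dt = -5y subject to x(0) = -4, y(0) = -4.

Coefficient matrix A = [[-2, 6], [0, -5]].
Characteristic polynomial det(A - λI) = λ^2 + 7λ + 10 = 0.
Eigenvalues λ = -2, -5.
For λ=-2: (A-λI) row 1 is [0, 6], so an eigenvector is (-1, 0).
For λ=-5: (A-λI) row 1 is [3, 6], so an eigenvector is (-2, 1).
General solution: C_1e^(-2t)(-1,0) + C_2e^(-5t)(-2,1).
Applying x(0)=-4, y(0)=-4 gives C_1=12, C_2=-4.

x(t) = -12e^(-2t) + 8e^(-5t), y(t) = -4e^(-5t)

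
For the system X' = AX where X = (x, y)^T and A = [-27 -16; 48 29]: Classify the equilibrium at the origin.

A = [[-27,-16],[48,29]]; det(A-λI) = λ^2 - 2λ - 15.
λ = 5, -3: opposite signs.

saddle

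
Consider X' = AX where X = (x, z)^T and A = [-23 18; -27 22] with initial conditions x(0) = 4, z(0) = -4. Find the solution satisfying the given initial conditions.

x(t) = -16e^(4t) + 20e^(-5t), z(t) = -24e^(4t) + 20e^(-5t)

Coefficient matrix A = [[-23, 18], [-27, 22]].
Characteristic polynomial det(A - λI) = λ^2 + λ - 20 = 0.
Eigenvalues λ = -5, 4.
For λ=-5: (A-λI) row 1 is [-18, 18], so an eigenvector is (-1, -1).
For λ=4: (A-λI) row 1 is [-27, 18], so an eigenvector is (-2, -3).
General solution: c_1e^(-5t)(-1,-1) + c_2e^(4t)(-2,-3).
Applying x(0)=4, z(0)=-4 gives c_1=-20, c_2=8.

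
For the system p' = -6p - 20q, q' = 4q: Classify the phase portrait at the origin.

saddle

A = [[-6,-20],[0,4]]; det(A-λI) = λ^2 + 2λ - 24.
λ = 4, -6: opposite signs.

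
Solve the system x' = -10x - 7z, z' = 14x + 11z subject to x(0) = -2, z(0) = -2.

x(t) = 4e^(4t) - 6e^(-3t), z(t) = -8e^(4t) + 6e^(-3t)

Coefficient matrix A = [[-10, -7], [14, 11]].
Characteristic polynomial det(A - λI) = λ^2 - λ - 12 = 0.
Eigenvalues λ = -3, 4.
For λ=-3: (A-λI) row 1 is [-7, -7], so an eigenvector is (-1, 1).
For λ=4: (A-λI) row 1 is [-14, -7], so an eigenvector is (-1, 2).
General solution: c_1e^(-3t)(-1,1) + c_2e^(4t)(-1,2).
Applying x(0)=-2, z(0)=-2 gives c_1=6, c_2=-4.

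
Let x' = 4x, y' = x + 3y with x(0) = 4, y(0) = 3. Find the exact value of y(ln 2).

56

A = [[4,0],[1,3]]; eigenvalues λ = 3, 4.
Eigenvectors: (0,-1) for λ=3, (1,1) for λ=4.
From the initial condition, c_1 = 1, c_2 = 4.
y(ln 2) = (1)(2^3)(-1) + (4)(2^4)(1) = 56.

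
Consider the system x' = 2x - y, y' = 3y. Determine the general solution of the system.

Coefficient matrix A = [[2, -1], [0, 3]].
Characteristic polynomial det(A - λI) = λ^2 - 5λ + 6 = 0.
Eigenvalues λ = 3, 2.
For λ=3: (A-λI) row 1 is [-1, -1], so an eigenvector is (-1, 1).
For λ=2: (A-λI) row 1 is [0, -1], so an eigenvector is (-1, 0).
General solution: C_1e^(3t)(-1,1) + C_2e^(2t)(-1,0).

x(t) = -C_1e^(3t) - C_2e^(2t), y(t) = C_1e^(3t)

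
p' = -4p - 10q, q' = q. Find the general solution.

p(t) = c_1e^(-4t) - 2c_2e^(t), q(t) = c_2e^(t)

Coefficient matrix A = [[-4, -10], [0, 1]].
Characteristic polynomial det(A - λI) = λ^2 + 3λ - 4 = 0.
Eigenvalues λ = -4, 1.
For λ=-4: (A-λI) row 1 is [0, -10], so an eigenvector is (1, 0).
For λ=1: (A-λI) row 1 is [-5, -10], so an eigenvector is (-2, 1).
General solution: c_1e^(-4t)(1,0) + c_2e^(t)(-2,1).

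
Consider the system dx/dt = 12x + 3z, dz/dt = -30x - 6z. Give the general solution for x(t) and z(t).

Coefficient matrix A = [[12, 3], [-30, -6]].
Characteristic polynomial det(A - λI) = λ^2 - 6λ + 18 = 0.
Eigenvalues λ = 3 ± 3i (complex conjugate pair).
For λ=3+3i: an eigenvector is (-1,3) - i(0,1) = (-1, 3 - i).
A real fundamental pair from Re and Im of e^((3+3i)t)v: X_1 = e^(3t)(cos(3t)·(-1,3) + sin(3t)·(0,1)), X_2 = e^(3t)(sin(3t)·(-1,3) - cos(3t)·(0,1)).
General solution: c_1X_1 + c_2X_2.

x(t) = -c_1e^(3t)cos(3t) - c_2e^(3t)sin(3t), z(t) = c_1e^(3t)sin(3t) + 3c_1e^(3t)cos(3t) + 3c_2e^(3t)sin(3t) - c_2e^(3t)cos(3t)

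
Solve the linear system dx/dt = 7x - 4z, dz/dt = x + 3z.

x(t) = 2c_1e^(5t) + 2c_2te^(5t) + 3c_2e^(5t), z(t) = c_1e^(5t) + c_2te^(5t) + c_2e^(5t)

Coefficient matrix A = [[7, -4], [1, 3]].
Characteristic polynomial det(A - λI) = λ^2 - 10λ + 25 = 0.
Single eigenvalue λ = 5 with algebraic multiplicity 2.
Eigenvector v = (2,1); generalized eigenvector w with (A-λI)w=v is (3,1).
General solution: e^(5t)[c_1·v + c_2·(t·v + w)].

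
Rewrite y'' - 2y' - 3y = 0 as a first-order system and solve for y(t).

Let x_1 = y, x_2 = y'. Then x_1' = x_2 and x_2' = 3x_1 + 2x_2.
A = [[0,1],[3,2]]; det(A-λI) = λ^2 - 2λ - 3.
Eigenvalues λ = 3, -1 with eigenvectors (1,3), (1,-1).

y(t) = K_1e^(3t) + K_2e^(-t)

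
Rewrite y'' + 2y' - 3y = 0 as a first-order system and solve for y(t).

y(t) = K_1e^(t) + K_2e^(-3t)

Let x_1 = y, x_2 = y'. Then x_1' = x_2 and x_2' = 3x_1 - 2x_2.
A = [[0,1],[3,-2]]; det(A-λI) = λ^2 + 2λ - 3.
Eigenvalues λ = 1, -3 with eigenvectors (1,1), (1,-3).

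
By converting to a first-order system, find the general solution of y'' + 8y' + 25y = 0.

y(t) = c_1e^(-4t)cos(3t) + c_2e^(-4t)sin(3t)

Let x_1 = y, x_2 = y'. Then x_1' = x_2 and x_2' = -25x_1 - 8x_2.
A = [[0,1],[-25,-8]]; det(A-λI) = λ^2 + 8λ + 25.
Eigenvalues λ = -4 ± 3i.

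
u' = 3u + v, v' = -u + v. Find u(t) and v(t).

Coefficient matrix A = [[3, 1], [-1, 1]].
Characteristic polynomial det(A - λI) = λ^2 - 4λ + 4 = 0.
Single eigenvalue λ = 2 with algebraic multiplicity 2.
Eigenvector v = (-1,1); generalized eigenvector w with (A-λI)w=v is (-2,1).
General solution: e^(2t)[C_1·v + C_2·(t·v + w)].

u(t) = -C_1e^(2t) - C_2te^(2t) - 2C_2e^(2t), v(t) = C_1e^(2t) + C_2te^(2t) + C_2e^(2t)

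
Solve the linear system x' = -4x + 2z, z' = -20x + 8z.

Coefficient matrix A = [[-4, 2], [-20, 8]].
Characteristic polynomial det(A - λI) = λ^2 - 4λ + 8 = 0.
Eigenvalues λ = 2 ± 2i (complex conjugate pair).
For λ=2+2i: an eigenvector is (0,1) - i(1,3) = (0 - i, 1 - 3i).
A real fundamental pair from Re and Im of e^((2+2i)t)v: X_1 = e^(2t)(cos(2t)·(0,1) + sin(2t)·(1,3)), X_2 = e^(2t)(sin(2t)·(0,1) - cos(2t)·(1,3)).
General solution: K_1X_1 + K_2X_2.

x(t) = K_1e^(2t)sin(2t) - K_2e^(2t)cos(2t), z(t) = 3K_1e^(2t)sin(2t) + K_1e^(2t)cos(2t) + K_2e^(2t)sin(2t) - 3K_2e^(2t)cos(2t)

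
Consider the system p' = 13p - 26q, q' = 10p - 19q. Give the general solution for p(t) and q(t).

Coefficient matrix A = [[13, -26], [10, -19]].
Characteristic polynomial det(A - λI) = λ^2 + 6λ + 13 = 0.
Eigenvalues λ = -3 ± 2i (complex conjugate pair).
For λ=-3+2i: an eigenvector is (-2,-1) - i(-3,-2) = (-2 + 3i, -1 + 2i).
A real fundamental pair from Re and Im of e^((-3+2i)t)v: X_1 = e^(-3t)(cos(2t)·(-2,-1) + sin(2t)·(-3,-2)), X_2 = e^(-3t)(sin(2t)·(-2,-1) - cos(2t)·(-3,-2)).
General solution: C_1X_1 + C_2X_2.

p(t) = -3C_1e^(-3t)sin(2t) - 2C_1e^(-3t)cos(2t) - 2C_2e^(-3t)sin(2t) + 3C_2e^(-3t)cos(2t), q(t) = -2C_1e^(-3t)sin(2t) - C_1e^(-3t)cos(2t) - C_2e^(-3t)sin(2t) + 2C_2e^(-3t)cos(2t)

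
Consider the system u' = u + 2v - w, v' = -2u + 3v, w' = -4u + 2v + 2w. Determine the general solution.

u(t) = C_1e^(t) + C_3e^(2t), v(t) = C_1e^(t) + C_2e^(3t) + 2C_3e^(2t), w(t) = 2C_1e^(t) + 2C_2e^(3t) + 3C_3e^(2t)

Coefficient matrix A = [[1, 2, -1], [-2, 3, 0], [-4, 2, 2]].
det(A - λI) = 0 gives eigenvalues λ = 1, 3, 2.
For λ=1: eigenvector (1,1,2).
For λ=3: eigenvector (0,1,2).
For λ=2: eigenvector (1,2,3).
General solution: C_1e^(t)(1,1,2) + C_2e^(3t)(0,1,2) + C_3e^(2t)(1,2,3).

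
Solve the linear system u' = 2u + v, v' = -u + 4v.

Coefficient matrix A = [[2, 1], [-1, 4]].
Characteristic polynomial det(A - λI) = λ^2 - 6λ + 9 = 0.
Single eigenvalue λ = 3 with algebraic multiplicity 2.
Eigenvector v = (-1,-1); generalized eigenvector w with (A-λI)w=v is (-2,-3).
General solution: e^(3t)[C_1·v + C_2·(t·v + w)].

u(t) = -C_1e^(3t) - C_2te^(3t) - 2C_2e^(3t), v(t) = -C_1e^(3t) - C_2te^(3t) - 3C_2e^(3t)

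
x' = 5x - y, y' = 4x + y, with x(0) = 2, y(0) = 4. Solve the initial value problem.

Coefficient matrix A = [[5, -1], [4, 1]].
Characteristic polynomial det(A - λI) = λ^2 - 6λ + 9 = 0.
Single eigenvalue λ = 3 with algebraic multiplicity 2.
Eigenvector v = (-1,-2); generalized eigenvector w with (A-λI)w=v is (0,1).
General solution: e^(3t)[c_1·v + c_2·(t·v + w)].
Applying x(0)=2, y(0)=4 gives c_1=-2, c_2=0.

x(t) = 2e^(3t), y(t) = 4e^(3t)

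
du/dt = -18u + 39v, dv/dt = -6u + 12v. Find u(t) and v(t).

Coefficient matrix A = [[-18, 39], [-6, 12]].
Characteristic polynomial det(A - λI) = λ^2 + 6λ + 18 = 0.
Eigenvalues λ = -3 ± 3i (complex conjugate pair).
For λ=-3+3i: an eigenvector is (3,1) - i(-2,-1) = (3 + 2i, 1 + i).
A real fundamental pair from Re and Im of e^((-3+3i)t)v: X_1 = e^(-3t)(cos(3t)·(3,1) + sin(3t)·(-2,-1)), X_2 = e^(-3t)(sin(3t)·(3,1) - cos(3t)·(-2,-1)).
General solution: K_1X_1 + K_2X_2.

u(t) = -2K_1e^(-3t)sin(3t) + 3K_1e^(-3t)cos(3t) + 3K_2e^(-3t)sin(3t) + 2K_2e^(-3t)cos(3t), v(t) = -K_1e^(-3t)sin(3t) + K_1e^(-3t)cos(3t) + K_2e^(-3t)sin(3t) + K_2e^(-3t)cos(3t)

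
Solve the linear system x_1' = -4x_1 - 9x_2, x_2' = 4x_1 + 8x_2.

x_1(t) = -3K_1e^(2t) - 3K_2te^(2t) + 2K_2e^(2t), x_2(t) = 2K_1e^(2t) + 2K_2te^(2t) - K_2e^(2t)

Coefficient matrix A = [[-4, -9], [4, 8]].
Characteristic polynomial det(A - λI) = λ^2 - 4λ + 4 = 0.
Single eigenvalue λ = 2 with algebraic multiplicity 2.
Eigenvector v = (-3,2); generalized eigenvector w with (A-λI)w=v is (2,-1).
General solution: e^(2t)[K_1·v + K_2·(t·v + w)].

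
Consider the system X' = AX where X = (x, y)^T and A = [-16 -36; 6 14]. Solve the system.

Coefficient matrix A = [[-16, -36], [6, 14]].
Characteristic polynomial det(A - λI) = λ^2 + 2λ - 8 = 0.
Eigenvalues λ = -4, 2.
For λ=-4: (A-λI) row 1 is [-12, -36], so an eigenvector is (3, -1).
For λ=2: (A-λI) row 1 is [-18, -36], so an eigenvector is (2, -1).
General solution: K_1e^(-4t)(3,-1) + K_2e^(2t)(2,-1).

x(t) = 3K_1e^(-4t) + 2K_2e^(2t), y(t) = -K_1e^(-4t) - K_2e^(2t)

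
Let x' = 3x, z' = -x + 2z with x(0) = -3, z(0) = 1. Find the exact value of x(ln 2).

-24

A = [[3,0],[-1,2]]; eigenvalues λ = 3, 2.
Eigenvectors: (1,-1) for λ=3, (0,-1) for λ=2.
From the initial condition, c_1 = -3, c_2 = 2.
x(ln 2) = (-3)(2^3)(1) + (2)(2^2)(0) = -24.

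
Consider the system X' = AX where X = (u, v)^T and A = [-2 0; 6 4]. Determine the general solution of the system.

u(t) = K_2e^(-2t), v(t) = K_1e^(4t) - K_2e^(-2t)

Coefficient matrix A = [[-2, 0], [6, 4]].
Characteristic polynomial det(A - λI) = λ^2 - 2λ - 8 = 0.
Eigenvalues λ = 4, -2.
For λ=4: (A-λI) row 1 is [-6, 0], so an eigenvector is (0, 1).
For λ=-2: (A-λI) row 2 is [6, 6], so an eigenvector is (1, -1).
General solution: K_1e^(4t)(0,1) + K_2e^(-2t)(1,-1).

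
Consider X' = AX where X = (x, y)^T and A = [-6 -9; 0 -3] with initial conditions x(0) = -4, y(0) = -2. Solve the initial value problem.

x(t) = 6e^(-3t) - 10e^(-6t), y(t) = -2e^(-3t)

Coefficient matrix A = [[-6, -9], [0, -3]].
Characteristic polynomial det(A - λI) = λ^2 + 9λ + 18 = 0.
Eigenvalues λ = -6, -3.
For λ=-6: (A-λI) row 1 is [0, -9], so an eigenvector is (-1, 0).
For λ=-3: (A-λI) row 1 is [-3, -9], so an eigenvector is (3, -1).
General solution: c_1e^(-6t)(-1,0) + c_2e^(-3t)(3,-1).
Applying x(0)=-4, y(0)=-2 gives c_1=10, c_2=2.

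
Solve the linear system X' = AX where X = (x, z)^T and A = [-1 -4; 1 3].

Coefficient matrix A = [[-1, -4], [1, 3]].
Characteristic polynomial det(A - λI) = λ^2 - 2λ + 1 = 0.
Single eigenvalue λ = 1 with algebraic multiplicity 2.
Eigenvector v = (2,-1); generalized eigenvector w with (A-λI)w=v is (3,-2).
General solution: e^(t)[K_1·v + K_2·(t·v + w)].

x(t) = 2K_1e^(t) + 2K_2te^(t) + 3K_2e^(t), z(t) = -K_1e^(t) - K_2te^(t) - 2K_2e^(t)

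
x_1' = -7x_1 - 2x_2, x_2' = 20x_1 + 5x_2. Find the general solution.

Coefficient matrix A = [[-7, -2], [20, 5]].
Characteristic polynomial det(A - λI) = λ^2 + 2λ + 5 = 0.
Eigenvalues λ = -1 ± 2i (complex conjugate pair).
For λ=-1+2i: an eigenvector is (1,-3) - i(0,1) = (1, -3 - i).
A real fundamental pair from Re and Im of e^((-1+2i)t)v: X_1 = e^(-t)(cos(2t)·(1,-3) + sin(2t)·(0,1)), X_2 = e^(-t)(sin(2t)·(1,-3) - cos(2t)·(0,1)).
General solution: c_1X_1 + c_2X_2.

x_1(t) = c_1e^(-t)cos(2t) + c_2e^(-t)sin(2t), x_2(t) = c_1e^(-t)sin(2t) - 3c_1e^(-t)cos(2t) - 3c_2e^(-t)sin(2t) - c_2e^(-t)cos(2t)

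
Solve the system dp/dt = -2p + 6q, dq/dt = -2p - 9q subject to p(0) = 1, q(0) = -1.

p(t) = -2e^(-5t) + 3e^(-6t), q(t) = e^(-5t) - 2e^(-6t)

Coefficient matrix A = [[-2, 6], [-2, -9]].
Characteristic polynomial det(A - λI) = λ^2 + 11λ + 30 = 0.
Eigenvalues λ = -6, -5.
For λ=-6: (A-λI) row 1 is [4, 6], so an eigenvector is (-3, 2).
For λ=-5: (A-λI) row 1 is [3, 6], so an eigenvector is (-2, 1).
General solution: K_1e^(-6t)(-3,2) + K_2e^(-5t)(-2,1).
Applying p(0)=1, q(0)=-1 gives K_1=-1, K_2=1.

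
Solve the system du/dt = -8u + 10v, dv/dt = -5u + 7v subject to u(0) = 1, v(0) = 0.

u(t) = -e^(2t) + 2e^(-3t), v(t) = -e^(2t) + e^(-3t)

Coefficient matrix A = [[-8, 10], [-5, 7]].
Characteristic polynomial det(A - λI) = λ^2 + λ - 6 = 0.
Eigenvalues λ = -3, 2.
For λ=-3: (A-λI) row 1 is [-5, 10], so an eigenvector is (2, 1).
For λ=2: (A-λI) row 1 is [-10, 10], so an eigenvector is (-1, -1).
General solution: C_1e^(-3t)(2,1) + C_2e^(2t)(-1,-1).
Applying u(0)=1, v(0)=0 gives C_1=1, C_2=1.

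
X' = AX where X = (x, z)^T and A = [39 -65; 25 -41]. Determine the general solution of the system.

x(t) = -3K_1e^(-t)sin(5t) - 2K_1e^(-t)cos(5t) - 2K_2e^(-t)sin(5t) + 3K_2e^(-t)cos(5t), z(t) = -2K_1e^(-t)sin(5t) - K_1e^(-t)cos(5t) - K_2e^(-t)sin(5t) + 2K_2e^(-t)cos(5t)

Coefficient matrix A = [[39, -65], [25, -41]].
Characteristic polynomial det(A - λI) = λ^2 + 2λ + 26 = 0.
Eigenvalues λ = -1 ± 5i (complex conjugate pair).
For λ=-1+5i: an eigenvector is (-2,-1) - i(-3,-2) = (-2 + 3i, -1 + 2i).
A real fundamental pair from Re and Im of e^((-1+5i)t)v: X_1 = e^(-t)(cos(5t)·(-2,-1) + sin(5t)·(-3,-2)), X_2 = e^(-t)(sin(5t)·(-2,-1) - cos(5t)·(-3,-2)).
General solution: K_1X_1 + K_2X_2.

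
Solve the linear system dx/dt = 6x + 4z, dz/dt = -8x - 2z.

Coefficient matrix A = [[6, 4], [-8, -2]].
Characteristic polynomial det(A - λI) = λ^2 - 4λ + 20 = 0.
Eigenvalues λ = 2 ± 4i (complex conjugate pair).
For λ=2+4i: an eigenvector is (1,-1) - i(0,-1) = (1, -1 + i).
A real fundamental pair from Re and Im of e^((2+4i)t)v: X_1 = e^(2t)(cos(4t)·(1,-1) + sin(4t)·(0,-1)), X_2 = e^(2t)(sin(4t)·(1,-1) - cos(4t)·(0,-1)).
General solution: K_1X_1 + K_2X_2.

x(t) = K_1e^(2t)cos(4t) + K_2e^(2t)sin(4t), z(t) = -K_1e^(2t)sin(4t) - K_1e^(2t)cos(4t) - K_2e^(2t)sin(4t) + K_2e^(2t)cos(4t)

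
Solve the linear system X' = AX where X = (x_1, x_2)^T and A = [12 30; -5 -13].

Coefficient matrix A = [[12, 30], [-5, -13]].
Characteristic polynomial det(A - λI) = λ^2 + λ - 6 = 0.
Eigenvalues λ = 2, -3.
For λ=2: (A-λI) row 1 is [10, 30], so an eigenvector is (-3, 1).
For λ=-3: (A-λI) row 1 is [15, 30], so an eigenvector is (2, -1).
General solution: K_1e^(2t)(-3,1) + K_2e^(-3t)(2,-1).

x_1(t) = -3K_1e^(2t) + 2K_2e^(-3t), x_2(t) = K_1e^(2t) - K_2e^(-3t)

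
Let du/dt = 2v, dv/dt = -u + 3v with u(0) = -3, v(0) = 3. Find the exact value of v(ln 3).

A = [[0,2],[-1,3]]; eigenvalues λ = 1, 2.
Eigenvectors: (2,1) for λ=1, (1,1) for λ=2.
From the initial condition, c_1 = -6, c_2 = 9.
v(ln 3) = (-6)(3^1)(1) + (9)(3^2)(1) = 63.

63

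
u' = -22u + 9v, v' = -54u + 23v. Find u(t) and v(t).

u(t) = K_1e^(5t) - K_2e^(-4t), v(t) = 3K_1e^(5t) - 2K_2e^(-4t)

Coefficient matrix A = [[-22, 9], [-54, 23]].
Characteristic polynomial det(A - λI) = λ^2 - λ - 20 = 0.
Eigenvalues λ = 5, -4.
For λ=5: (A-λI) row 1 is [-27, 9], so an eigenvector is (1, 3).
For λ=-4: (A-λI) row 1 is [-18, 9], so an eigenvector is (-1, -2).
General solution: K_1e^(5t)(1,3) + K_2e^(-4t)(-1,-2).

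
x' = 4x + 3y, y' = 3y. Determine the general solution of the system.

x(t) = K_1e^(4t) - 3K_2e^(3t), y(t) = K_2e^(3t)

Coefficient matrix A = [[4, 3], [0, 3]].
Characteristic polynomial det(A - λI) = λ^2 - 7λ + 12 = 0.
Eigenvalues λ = 4, 3.
For λ=4: (A-λI) row 1 is [0, 3], so an eigenvector is (1, 0).
For λ=3: (A-λI) row 1 is [1, 3], so an eigenvector is (-3, 1).
General solution: K_1e^(4t)(1,0) + K_2e^(3t)(-3,1).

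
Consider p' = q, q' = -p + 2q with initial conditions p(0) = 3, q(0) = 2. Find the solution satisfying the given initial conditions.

Coefficient matrix A = [[0, 1], [-1, 2]].
Characteristic polynomial det(A - λI) = λ^2 - 2λ + 1 = 0.
Single eigenvalue λ = 1 with algebraic multiplicity 2.
Eigenvector v = (1,1); generalized eigenvector w with (A-λI)w=v is (1,2).
General solution: e^(t)[c_1·v + c_2·(t·v + w)].
Applying p(0)=3, q(0)=2 gives c_1=4, c_2=-1.

p(t) = -te^(t) + 3e^(t), q(t) = -te^(t) + 2e^(t)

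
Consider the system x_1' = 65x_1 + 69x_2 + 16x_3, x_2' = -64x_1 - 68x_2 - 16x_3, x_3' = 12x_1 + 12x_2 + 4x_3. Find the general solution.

x_1(t) = -c_1e^(-4t) + c_2e^(t) + 2c_3e^(4t), x_2(t) = c_1e^(-4t) - 2c_3e^(4t), x_3(t) = -4c_2e^(t) + c_3e^(4t)

Coefficient matrix A = [[65, 69, 16], [-64, -68, -16], [12, 12, 4]].
det(A - λI) = 0 gives eigenvalues λ = -4, 1, 4.
For λ=-4: eigenvector (-1,1,0).
For λ=1: eigenvector (1,0,-4).
For λ=4: eigenvector (2,-2,1).
General solution: c_1e^(-4t)(-1,1,0) + c_2e^(t)(1,0,-4) + c_3e^(4t)(2,-2,1).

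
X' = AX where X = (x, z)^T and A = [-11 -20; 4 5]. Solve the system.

Coefficient matrix A = [[-11, -20], [4, 5]].
Characteristic polynomial det(A - λI) = λ^2 + 6λ + 25 = 0.
Eigenvalues λ = -3 ± 4i (complex conjugate pair).
For λ=-3+4i: an eigenvector is (2,-1) - i(1,0) = (2 - i, -1).
A real fundamental pair from Re and Im of e^((-3+4i)t)v: X_1 = e^(-3t)(cos(4t)·(2,-1) + sin(4t)·(1,0)), X_2 = e^(-3t)(sin(4t)·(2,-1) - cos(4t)·(1,0)).
General solution: K_1X_1 + K_2X_2.

x(t) = K_1e^(-3t)sin(4t) + 2K_1e^(-3t)cos(4t) + 2K_2e^(-3t)sin(4t) - K_2e^(-3t)cos(4t), z(t) = -K_1e^(-3t)cos(4t) - K_2e^(-3t)sin(4t)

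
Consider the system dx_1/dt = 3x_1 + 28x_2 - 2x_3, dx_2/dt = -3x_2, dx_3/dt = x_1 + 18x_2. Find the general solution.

x_1(t) = 2c_1e^(2t) - 6c_2e^(-3t) + c_3e^(t), x_2(t) = c_2e^(-3t), x_3(t) = c_1e^(2t) - 4c_2e^(-3t) + c_3e^(t)

Coefficient matrix A = [[3, 28, -2], [0, -3, 0], [1, 18, 0]].
det(A - λI) = 0 gives eigenvalues λ = 2, -3, 1.
For λ=2: eigenvector (2,0,1).
For λ=-3: eigenvector (-6,1,-4).
For λ=1: eigenvector (1,0,1).
General solution: c_1e^(2t)(2,0,1) + c_2e^(-3t)(-6,1,-4) + c_3e^(t)(1,0,1).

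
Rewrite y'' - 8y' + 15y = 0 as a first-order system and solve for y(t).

y(t) = K_1e^(3t) + K_2e^(5t)

Let x_1 = y, x_2 = y'. Then x_1' = x_2 and x_2' = -15x_1 + 8x_2.
A = [[0,1],[-15,8]]; det(A-λI) = λ^2 - 8λ + 15.
Eigenvalues λ = 3, 5 with eigenvectors (1,3), (1,5).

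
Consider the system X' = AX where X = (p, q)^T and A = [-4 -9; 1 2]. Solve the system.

p(t) = -3c_1e^(-t) - 3c_2te^(-t) - 2c_2e^(-t), q(t) = c_1e^(-t) + c_2te^(-t) + c_2e^(-t)

Coefficient matrix A = [[-4, -9], [1, 2]].
Characteristic polynomial det(A - λI) = λ^2 + 2λ + 1 = 0.
Single eigenvalue λ = -1 with algebraic multiplicity 2.
Eigenvector v = (-3,1); generalized eigenvector w with (A-λI)w=v is (-2,1).
General solution: e^(-t)[c_1·v + c_2·(t·v + w)].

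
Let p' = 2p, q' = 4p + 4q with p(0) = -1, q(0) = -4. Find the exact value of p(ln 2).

-4

A = [[2,0],[4,4]]; eigenvalues λ = 2, 4.
Eigenvectors: (-1,2) for λ=2, (0,-1) for λ=4.
From the initial condition, c_1 = 1, c_2 = 6.
p(ln 2) = (1)(2^2)(-1) + (6)(2^4)(0) = -4.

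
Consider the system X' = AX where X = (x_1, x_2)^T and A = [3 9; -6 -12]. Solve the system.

Coefficient matrix A = [[3, 9], [-6, -12]].
Characteristic polynomial det(A - λI) = λ^2 + 9λ + 18 = 0.
Eigenvalues λ = -6, -3.
For λ=-6: (A-λI) row 1 is [9, 9], so an eigenvector is (-1, 1).
For λ=-3: (A-λI) row 1 is [6, 9], so an eigenvector is (3, -2).
General solution: c_1e^(-6t)(-1,1) + c_2e^(-3t)(3,-2).

x_1(t) = -c_1e^(-6t) + 3c_2e^(-3t), x_2(t) = c_1e^(-6t) - 2c_2e^(-3t)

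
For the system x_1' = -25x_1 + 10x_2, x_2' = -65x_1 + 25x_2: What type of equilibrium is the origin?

A = [[-25,10],[-65,25]]; det(A-λI) = λ^2 + 25.
λ = 0 ± 5i: zero real part.

center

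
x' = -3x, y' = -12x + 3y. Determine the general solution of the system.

Coefficient matrix A = [[-3, 0], [-12, 3]].
Characteristic polynomial det(A - λI) = λ^2 - 9 = 0.
Eigenvalues λ = -3, 3.
For λ=-3: (A-λI) row 2 is [-12, 6], so an eigenvector is (-1, -2).
For λ=3: (A-λI) row 1 is [-6, 0], so an eigenvector is (0, 1).
General solution: C_1e^(-3t)(-1,-2) + C_2e^(3t)(0,1).

x(t) = -C_1e^(-3t), y(t) = -2C_1e^(-3t) + C_2e^(3t)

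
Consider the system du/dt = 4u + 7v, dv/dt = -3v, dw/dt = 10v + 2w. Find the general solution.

u(t) = c_1e^(4t) - c_2e^(-3t), v(t) = c_2e^(-3t), w(t) = -2c_2e^(-3t) + c_3e^(2t)

Coefficient matrix A = [[4, 7, 0], [0, -3, 0], [0, 10, 2]].
det(A - λI) = 0 gives eigenvalues λ = 4, -3, 2.
For λ=4: eigenvector (1,0,0).
For λ=-3: eigenvector (-1,1,-2).
For λ=2: eigenvector (0,0,1).
General solution: c_1e^(4t)(1,0,0) + c_2e^(-3t)(-1,1,-2) + c_3e^(2t)(0,0,1).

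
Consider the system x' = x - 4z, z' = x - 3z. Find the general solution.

Coefficient matrix A = [[1, -4], [1, -3]].
Characteristic polynomial det(A - λI) = λ^2 + 2λ + 1 = 0.
Single eigenvalue λ = -1 with algebraic multiplicity 2.
Eigenvector v = (-2,-1); generalized eigenvector w with (A-λI)w=v is (1,1).
General solution: e^(-t)[c_1·v + c_2·(t·v + w)].

x(t) = -2c_1e^(-t) - 2c_2te^(-t) + c_2e^(-t), z(t) = -c_1e^(-t) - c_2te^(-t) + c_2e^(-t)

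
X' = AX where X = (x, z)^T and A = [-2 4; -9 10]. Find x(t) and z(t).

x(t) = -2K_1e^(4t) - 2K_2te^(4t) - K_2e^(4t), z(t) = -3K_1e^(4t) - 3K_2te^(4t) - 2K_2e^(4t)

Coefficient matrix A = [[-2, 4], [-9, 10]].
Characteristic polynomial det(A - λI) = λ^2 - 8λ + 16 = 0.
Single eigenvalue λ = 4 with algebraic multiplicity 2.
Eigenvector v = (-2,-3); generalized eigenvector w with (A-λI)w=v is (-1,-2).
General solution: e^(4t)[K_1·v + K_2·(t·v + w)].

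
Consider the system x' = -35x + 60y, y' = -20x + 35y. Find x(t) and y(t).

Coefficient matrix A = [[-35, 60], [-20, 35]].
Characteristic polynomial det(A - λI) = λ^2 - 25 = 0.
Eigenvalues λ = -5, 5.
For λ=-5: (A-λI) row 1 is [-30, 60], so an eigenvector is (-2, -1).
For λ=5: (A-λI) row 1 is [-40, 60], so an eigenvector is (-3, -2).
General solution: C_1e^(-5t)(-2,-1) + C_2e^(5t)(-3,-2).

x(t) = -2C_1e^(-5t) - 3C_2e^(5t), y(t) = -C_1e^(-5t) - 2C_2e^(5t)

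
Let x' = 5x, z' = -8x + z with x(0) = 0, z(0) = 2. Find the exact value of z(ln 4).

A = [[5,0],[-8,1]]; eigenvalues λ = 1, 5.
Eigenvectors: (0,-1) for λ=1, (1,-2) for λ=5.
From the initial condition, c_1 = -2, c_2 = 0.
z(ln 4) = (-2)(4^1)(-1) + (0)(4^5)(-2) = 8.

8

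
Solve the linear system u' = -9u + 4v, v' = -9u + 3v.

u(t) = 2K_1e^(-3t) + 2K_2te^(-3t) + K_2e^(-3t), v(t) = 3K_1e^(-3t) + 3K_2te^(-3t) + 2K_2e^(-3t)

Coefficient matrix A = [[-9, 4], [-9, 3]].
Characteristic polynomial det(A - λI) = λ^2 + 6λ + 9 = 0.
Single eigenvalue λ = -3 with algebraic multiplicity 2.
Eigenvector v = (2,3); generalized eigenvector w with (A-λI)w=v is (1,2).
General solution: e^(-3t)[K_1·v + K_2·(t·v + w)].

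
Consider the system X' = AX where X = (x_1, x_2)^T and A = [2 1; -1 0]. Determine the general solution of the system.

x_1(t) = -K_1e^(t) - K_2te^(t) - K_2e^(t), x_2(t) = K_1e^(t) + K_2te^(t)

Coefficient matrix A = [[2, 1], [-1, 0]].
Characteristic polynomial det(A - λI) = λ^2 - 2λ + 1 = 0.
Single eigenvalue λ = 1 with algebraic multiplicity 2.
Eigenvector v = (-1,1); generalized eigenvector w with (A-λI)w=v is (-1,0).
General solution: e^(t)[K_1·v + K_2·(t·v + w)].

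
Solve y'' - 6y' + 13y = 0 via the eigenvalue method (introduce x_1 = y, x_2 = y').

y(t) = K_1e^(3t)cos(2t) + K_2e^(3t)sin(2t)

Let x_1 = y, x_2 = y'. Then x_1' = x_2 and x_2' = -13x_1 + 6x_2.
A = [[0,1],[-13,6]]; det(A-λI) = λ^2 - 6λ + 13.
Eigenvalues λ = 3 ± 2i.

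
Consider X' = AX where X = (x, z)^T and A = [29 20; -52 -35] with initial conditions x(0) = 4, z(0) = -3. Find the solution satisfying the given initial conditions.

Coefficient matrix A = [[29, 20], [-52, -35]].
Characteristic polynomial det(A - λI) = λ^2 + 6λ + 25 = 0.
Eigenvalues λ = -3 ± 4i (complex conjugate pair).
For λ=-3+4i: an eigenvector is (-1,2) - i(2,-3) = (-1 - 2i, 2 + 3i).
A real fundamental pair from Re and Im of e^((-3+4i)t)v: X_1 = e^(-3t)(cos(4t)·(-1,2) + sin(4t)·(2,-3)), X_2 = e^(-3t)(sin(4t)·(-1,2) - cos(4t)·(2,-3)).
General solution: C_1X_1 + C_2X_2.
Applying x(0)=4, z(0)=-3 gives C_1=6, C_2=-5.

x(t) = 17e^(-3t)sin(4t) + 4e^(-3t)cos(4t), z(t) = -28e^(-3t)sin(4t) - 3e^(-3t)cos(4t)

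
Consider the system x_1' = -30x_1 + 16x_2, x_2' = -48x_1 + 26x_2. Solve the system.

x_1(t) = -C_1e^(2t) - 2C_2e^(-6t), x_2(t) = -2C_1e^(2t) - 3C_2e^(-6t)

Coefficient matrix A = [[-30, 16], [-48, 26]].
Characteristic polynomial det(A - λI) = λ^2 + 4λ - 12 = 0.
Eigenvalues λ = 2, -6.
For λ=2: (A-λI) row 1 is [-32, 16], so an eigenvector is (-1, -2).
For λ=-6: (A-λI) row 1 is [-24, 16], so an eigenvector is (-2, -3).
General solution: C_1e^(2t)(-1,-2) + C_2e^(-6t)(-2,-3).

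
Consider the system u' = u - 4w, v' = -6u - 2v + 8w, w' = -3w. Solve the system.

u(t) = c_1e^(t) + c_3e^(-3t), v(t) = -2c_1e^(t) + c_2e^(-2t) - 2c_3e^(-3t), w(t) = c_3e^(-3t)

Coefficient matrix A = [[1, 0, -4], [-6, -2, 8], [0, 0, -3]].
det(A - λI) = 0 gives eigenvalues λ = 1, -2, -3.
For λ=1: eigenvector (1,-2,0).
For λ=-2: eigenvector (0,1,0).
For λ=-3: eigenvector (1,-2,1).
General solution: c_1e^(t)(1,-2,0) + c_2e^(-2t)(0,1,0) + c_3e^(-3t)(1,-2,1).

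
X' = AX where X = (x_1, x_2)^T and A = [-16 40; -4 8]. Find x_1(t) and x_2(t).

Coefficient matrix A = [[-16, 40], [-4, 8]].
Characteristic polynomial det(A - λI) = λ^2 + 8λ + 32 = 0.
Eigenvalues λ = -4 ± 4i (complex conjugate pair).
For λ=-4+4i: an eigenvector is (-3,-1) - i(-1,0) = (-3 + i, -1).
A real fundamental pair from Re and Im of e^((-4+4i)t)v: X_1 = e^(-4t)(cos(4t)·(-3,-1) + sin(4t)·(-1,0)), X_2 = e^(-4t)(sin(4t)·(-3,-1) - cos(4t)·(-1,0)).
General solution: c_1X_1 + c_2X_2.

x_1(t) = -c_1e^(-4t)sin(4t) - 3c_1e^(-4t)cos(4t) - 3c_2e^(-4t)sin(4t) + c_2e^(-4t)cos(4t), x_2(t) = -c_1e^(-4t)cos(4t) - c_2e^(-4t)sin(4t)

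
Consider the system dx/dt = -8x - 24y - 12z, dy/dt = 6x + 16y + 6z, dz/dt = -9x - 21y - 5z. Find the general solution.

x(t) = 2c_1e^(-2t) - 4c_2e^(t) + c_3e^(4t), y(t) = -c_1e^(-2t) + 2c_2e^(t), z(t) = c_1e^(-2t) - c_2e^(t) - c_3e^(4t)

Coefficient matrix A = [[-8, -24, -12], [6, 16, 6], [-9, -21, -5]].
det(A - λI) = 0 gives eigenvalues λ = -2, 1, 4.
For λ=-2: eigenvector (2,-1,1).
For λ=1: eigenvector (-4,2,-1).
For λ=4: eigenvector (1,0,-1).
General solution: c_1e^(-2t)(2,-1,1) + c_2e^(t)(-4,2,-1) + c_3e^(4t)(1,0,-1).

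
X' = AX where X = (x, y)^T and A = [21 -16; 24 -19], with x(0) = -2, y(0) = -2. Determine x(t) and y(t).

x(t) = -2e^(5t), y(t) = -2e^(5t)

Coefficient matrix A = [[21, -16], [24, -19]].
Characteristic polynomial det(A - λI) = λ^2 - 2λ - 15 = 0.
Eigenvalues λ = 5, -3.
For λ=5: (A-λI) row 1 is [16, -16], so an eigenvector is (-1, -1).
For λ=-3: (A-λI) row 1 is [24, -16], so an eigenvector is (2, 3).
General solution: C_1e^(5t)(-1,-1) + C_2e^(-3t)(2,3).
Applying x(0)=-2, y(0)=-2 gives C_1=2, C_2=0.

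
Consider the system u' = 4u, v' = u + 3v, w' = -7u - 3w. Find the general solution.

u(t) = c_1e^(4t), v(t) = c_1e^(4t) + c_3e^(3t), w(t) = -c_1e^(4t) + c_2e^(-3t)

Coefficient matrix A = [[4, 0, 0], [1, 3, 0], [-7, 0, -3]].
det(A - λI) = 0 gives eigenvalues λ = 4, -3, 3.
For λ=4: eigenvector (1,1,-1).
For λ=-3: eigenvector (0,0,1).
For λ=3: eigenvector (0,1,0).
General solution: c_1e^(4t)(1,1,-1) + c_2e^(-3t)(0,0,1) + c_3e^(3t)(0,1,0).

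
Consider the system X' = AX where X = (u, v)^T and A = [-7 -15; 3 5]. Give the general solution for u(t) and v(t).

u(t) = c_1e^(-t)sin(3t) + 2c_1e^(-t)cos(3t) + 2c_2e^(-t)sin(3t) - c_2e^(-t)cos(3t), v(t) = -c_1e^(-t)cos(3t) - c_2e^(-t)sin(3t)

Coefficient matrix A = [[-7, -15], [3, 5]].
Characteristic polynomial det(A - λI) = λ^2 + 2λ + 10 = 0.
Eigenvalues λ = -1 ± 3i (complex conjugate pair).
For λ=-1+3i: an eigenvector is (2,-1) - i(1,0) = (2 - i, -1).
A real fundamental pair from Re and Im of e^((-1+3i)t)v: X_1 = e^(-t)(cos(3t)·(2,-1) + sin(3t)·(1,0)), X_2 = e^(-t)(sin(3t)·(2,-1) - cos(3t)·(1,0)).
General solution: c_1X_1 + c_2X_2.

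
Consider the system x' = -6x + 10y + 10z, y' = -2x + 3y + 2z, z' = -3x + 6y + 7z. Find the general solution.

Coefficient matrix A = [[-6, 10, 10], [-2, 3, 2], [-3, 6, 7]].
det(A - λI) = 0 gives eigenvalues λ = -1, 1, 4.
For λ=-1: eigenvector (2,1,0).
For λ=1: eigenvector (0,1,-1).
For λ=4: eigenvector (1,0,1).
General solution: K_1e^(-t)(2,1,0) + K_2e^(t)(0,1,-1) + K_3e^(4t)(1,0,1).

x(t) = 2K_1e^(-t) + K_3e^(4t), y(t) = K_1e^(-t) + K_2e^(t), z(t) = -K_2e^(t) + K_3e^(4t)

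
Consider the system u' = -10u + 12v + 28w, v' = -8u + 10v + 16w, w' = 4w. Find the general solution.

Coefficient matrix A = [[-10, 12, 28], [-8, 10, 16], [0, 0, 4]].
det(A - λI) = 0 gives eigenvalues λ = -2, 2, 4.
For λ=-2: eigenvector (3,2,0).
For λ=2: eigenvector (1,1,0).
For λ=4: eigenvector (2,0,1).
General solution: K_1e^(-2t)(3,2,0) + K_2e^(2t)(1,1,0) + K_3e^(4t)(2,0,1).

u(t) = 3K_1e^(-2t) + K_2e^(2t) + 2K_3e^(4t), v(t) = 2K_1e^(-2t) + K_2e^(2t), w(t) = K_3e^(4t)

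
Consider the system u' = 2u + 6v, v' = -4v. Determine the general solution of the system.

u(t) = -c_1e^(2t) - c_2e^(-4t), v(t) = c_2e^(-4t)

Coefficient matrix A = [[2, 6], [0, -4]].
Characteristic polynomial det(A - λI) = λ^2 + 2λ - 8 = 0.
Eigenvalues λ = 2, -4.
For λ=2: (A-λI) row 1 is [0, 6], so an eigenvector is (-1, 0).
For λ=-4: (A-λI) row 1 is [6, 6], so an eigenvector is (-1, 1).
General solution: c_1e^(2t)(-1,0) + c_2e^(-4t)(-1,1).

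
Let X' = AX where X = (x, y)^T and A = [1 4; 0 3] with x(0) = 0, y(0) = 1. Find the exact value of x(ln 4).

120

A = [[1,4],[0,3]]; eigenvalues λ = 1, 3.
Eigenvectors: (-1,0) for λ=1, (-2,-1) for λ=3.
From the initial condition, c_1 = 2, c_2 = -1.
x(ln 4) = (2)(4^1)(-1) + (-1)(4^3)(-2) = 120.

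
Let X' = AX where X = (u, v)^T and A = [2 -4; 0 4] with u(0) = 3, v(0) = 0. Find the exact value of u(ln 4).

48

A = [[2,-4],[0,4]]; eigenvalues λ = 4, 2.
Eigenvectors: (2,-1) for λ=4, (-1,0) for λ=2.
From the initial condition, c_1 = 0, c_2 = -3.
u(ln 4) = (0)(4^4)(2) + (-3)(4^2)(-1) = 48.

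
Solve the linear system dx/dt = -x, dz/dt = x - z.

Coefficient matrix A = [[-1, 0], [1, -1]].
Characteristic polynomial det(A - λI) = λ^2 + 2λ + 1 = 0.
Single eigenvalue λ = -1 with algebraic multiplicity 2.
Eigenvector v = (0,-1); generalized eigenvector w with (A-λI)w=v is (-1,2).
General solution: e^(-t)[C_1·v + C_2·(t·v + w)].

x(t) = -C_2e^(-t), z(t) = -C_1e^(-t) - C_2te^(-t) + 2C_2e^(-t)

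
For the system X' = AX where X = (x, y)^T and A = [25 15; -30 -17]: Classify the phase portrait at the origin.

A = [[25,15],[-30,-17]]; det(A-λI) = λ^2 - 8λ + 25.
λ = 4 ± 3i: positive real part.

unstable spiral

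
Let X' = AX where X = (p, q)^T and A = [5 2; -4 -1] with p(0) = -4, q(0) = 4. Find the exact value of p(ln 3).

-108

A = [[5,2],[-4,-1]]; eigenvalues λ = 1, 3.
Eigenvectors: (-1,2) for λ=1, (1,-1) for λ=3.
From the initial condition, c_1 = 0, c_2 = -4.
p(ln 3) = (0)(3^1)(-1) + (-4)(3^3)(1) = -108.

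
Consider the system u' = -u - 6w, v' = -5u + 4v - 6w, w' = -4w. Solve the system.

Coefficient matrix A = [[-1, 0, -6], [-5, 4, -6], [0, 0, -4]].
det(A - λI) = 0 gives eigenvalues λ = -1, 4, -4.
For λ=-1: eigenvector (1,1,0).
For λ=4: eigenvector (0,1,0).
For λ=-4: eigenvector (2,2,1).
General solution: C_1e^(-t)(1,1,0) + C_2e^(4t)(0,1,0) + C_3e^(-4t)(2,2,1).

u(t) = C_1e^(-t) + 2C_3e^(-4t), v(t) = C_1e^(-t) + C_2e^(4t) + 2C_3e^(-4t), w(t) = C_3e^(-4t)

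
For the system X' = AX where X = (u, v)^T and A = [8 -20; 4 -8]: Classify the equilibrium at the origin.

A = [[8,-20],[4,-8]]; det(A-λI) = λ^2 + 16.
λ = 0 ± 4i: zero real part.

center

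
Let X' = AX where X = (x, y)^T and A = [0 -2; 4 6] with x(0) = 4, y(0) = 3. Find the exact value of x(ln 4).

A = [[0,-2],[4,6]]; eigenvalues λ = 2, 4.
Eigenvectors: (1,-1) for λ=2, (-1,2) for λ=4.
From the initial condition, c_1 = 11, c_2 = 7.
x(ln 4) = (11)(4^2)(1) + (7)(4^4)(-1) = -1616.

-1616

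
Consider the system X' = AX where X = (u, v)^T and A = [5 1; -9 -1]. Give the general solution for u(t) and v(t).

u(t) = c_1e^(2t) + c_2te^(2t), v(t) = -3c_1e^(2t) - 3c_2te^(2t) + c_2e^(2t)

Coefficient matrix A = [[5, 1], [-9, -1]].
Characteristic polynomial det(A - λI) = λ^2 - 4λ + 4 = 0.
Single eigenvalue λ = 2 with algebraic multiplicity 2.
Eigenvector v = (1,-3); generalized eigenvector w with (A-λI)w=v is (0,1).
General solution: e^(2t)[c_1·v + c_2·(t·v + w)].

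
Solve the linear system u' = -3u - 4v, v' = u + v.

Coefficient matrix A = [[-3, -4], [1, 1]].
Characteristic polynomial det(A - λI) = λ^2 + 2λ + 1 = 0.
Single eigenvalue λ = -1 with algebraic multiplicity 2.
Eigenvector v = (-2,1); generalized eigenvector w with (A-λI)w=v is (3,-1).
General solution: e^(-t)[c_1·v + c_2·(t·v + w)].

u(t) = -2c_1e^(-t) - 2c_2te^(-t) + 3c_2e^(-t), v(t) = c_1e^(-t) + c_2te^(-t) - c_2e^(-t)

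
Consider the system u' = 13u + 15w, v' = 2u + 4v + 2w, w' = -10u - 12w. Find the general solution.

Coefficient matrix A = [[13, 0, 15], [2, 4, 2], [-10, 0, -12]].
det(A - λI) = 0 gives eigenvalues λ = 4, 3, -2.
For λ=4: eigenvector (0,1,0).
For λ=3: eigenvector (3,-2,-2).
For λ=-2: eigenvector (-1,0,1).
General solution: c_1e^(4t)(0,1,0) + c_2e^(3t)(3,-2,-2) + c_3e^(-2t)(-1,0,1).

u(t) = 3c_2e^(3t) - c_3e^(-2t), v(t) = c_1e^(4t) - 2c_2e^(3t), w(t) = -2c_2e^(3t) + c_3e^(-2t)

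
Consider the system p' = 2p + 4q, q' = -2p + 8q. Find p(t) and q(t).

Coefficient matrix A = [[2, 4], [-2, 8]].
Characteristic polynomial det(A - λI) = λ^2 - 10λ + 24 = 0.
Eigenvalues λ = 4, 6.
For λ=4: (A-λI) row 1 is [-2, 4], so an eigenvector is (2, 1).
For λ=6: (A-λI) row 1 is [-4, 4], so an eigenvector is (-1, -1).
General solution: c_1e^(4t)(2,1) + c_2e^(6t)(-1,-1).

p(t) = 2c_1e^(4t) - c_2e^(6t), q(t) = c_1e^(4t) - c_2e^(6t)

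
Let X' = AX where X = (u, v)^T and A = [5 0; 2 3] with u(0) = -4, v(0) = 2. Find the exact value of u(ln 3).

A = [[5,0],[2,3]]; eigenvalues λ = 5, 3.
Eigenvectors: (-1,-1) for λ=5, (0,1) for λ=3.
From the initial condition, c_1 = 4, c_2 = 6.
u(ln 3) = (4)(3^5)(-1) + (6)(3^3)(0) = -972.

-972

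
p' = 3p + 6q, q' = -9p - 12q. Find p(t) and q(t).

p(t) = 2C_1e^(-6t) + C_2e^(-3t), q(t) = -3C_1e^(-6t) - C_2e^(-3t)

Coefficient matrix A = [[3, 6], [-9, -12]].
Characteristic polynomial det(A - λI) = λ^2 + 9λ + 18 = 0.
Eigenvalues λ = -6, -3.
For λ=-6: (A-λI) row 1 is [9, 6], so an eigenvector is (2, -3).
For λ=-3: (A-λI) row 1 is [6, 6], so an eigenvector is (1, -1).
General solution: C_1e^(-6t)(2,-3) + C_2e^(-3t)(1,-1).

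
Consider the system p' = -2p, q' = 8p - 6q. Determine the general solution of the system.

p(t) = c_2e^(-2t), q(t) = -c_1e^(-6t) + 2c_2e^(-2t)

Coefficient matrix A = [[-2, 0], [8, -6]].
Characteristic polynomial det(A - λI) = λ^2 + 8λ + 12 = 0.
Eigenvalues λ = -6, -2.
For λ=-6: (A-λI) row 1 is [4, 0], so an eigenvector is (0, -1).
For λ=-2: (A-λI) row 2 is [8, -4], so an eigenvector is (1, 2).
General solution: c_1e^(-6t)(0,-1) + c_2e^(-2t)(1,2).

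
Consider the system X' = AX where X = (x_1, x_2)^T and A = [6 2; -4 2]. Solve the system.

Coefficient matrix A = [[6, 2], [-4, 2]].
Characteristic polynomial det(A - λI) = λ^2 - 8λ + 20 = 0.
Eigenvalues λ = 4 ± 2i (complex conjugate pair).
For λ=4+2i: an eigenvector is (1,-1) - i(0,-1) = (1, -1 + i).
A real fundamental pair from Re and Im of e^((4+2i)t)v: X_1 = e^(4t)(cos(2t)·(1,-1) + sin(2t)·(0,-1)), X_2 = e^(4t)(sin(2t)·(1,-1) - cos(2t)·(0,-1)).
General solution: K_1X_1 + K_2X_2.

x_1(t) = K_1e^(4t)cos(2t) + K_2e^(4t)sin(2t), x_2(t) = -K_1e^(4t)sin(2t) - K_1e^(4t)cos(2t) - K_2e^(4t)sin(2t) + K_2e^(4t)cos(2t)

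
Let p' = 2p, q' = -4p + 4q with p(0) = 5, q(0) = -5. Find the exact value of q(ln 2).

-200

A = [[2,0],[-4,4]]; eigenvalues λ = 2, 4.
Eigenvectors: (-1,-2) for λ=2, (0,-1) for λ=4.
From the initial condition, c_1 = -5, c_2 = 15.
q(ln 2) = (-5)(2^2)(-2) + (15)(2^4)(-1) = -200.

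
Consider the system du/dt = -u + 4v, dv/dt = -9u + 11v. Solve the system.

u(t) = 2c_1e^(5t) + 2c_2te^(5t) + c_2e^(5t), v(t) = 3c_1e^(5t) + 3c_2te^(5t) + 2c_2e^(5t)

Coefficient matrix A = [[-1, 4], [-9, 11]].
Characteristic polynomial det(A - λI) = λ^2 - 10λ + 25 = 0.
Single eigenvalue λ = 5 with algebraic multiplicity 2.
Eigenvector v = (2,3); generalized eigenvector w with (A-λI)w=v is (1,2).
General solution: e^(5t)[c_1·v + c_2·(t·v + w)].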